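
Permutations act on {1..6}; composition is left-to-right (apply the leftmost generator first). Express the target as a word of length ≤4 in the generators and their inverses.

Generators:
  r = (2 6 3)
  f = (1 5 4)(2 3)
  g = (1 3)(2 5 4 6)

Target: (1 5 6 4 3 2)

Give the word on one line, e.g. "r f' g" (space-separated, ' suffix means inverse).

  after g': (1 3)(2 6 4 5)
  after g': (2 4)(5 6)
  after f: (1 5 6 4 3 2)

g' g' f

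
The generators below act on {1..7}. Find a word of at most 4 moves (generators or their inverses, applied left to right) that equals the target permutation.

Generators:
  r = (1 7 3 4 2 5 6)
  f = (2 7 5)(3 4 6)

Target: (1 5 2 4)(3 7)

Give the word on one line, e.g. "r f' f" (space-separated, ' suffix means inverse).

  after f': (2 5 7)(3 6 4)
  after f': (2 7 5)(3 4 6)
  after r: (1 7 6 4)(2 3)
  after f: (1 5 2 4)(3 7)

f' f' r f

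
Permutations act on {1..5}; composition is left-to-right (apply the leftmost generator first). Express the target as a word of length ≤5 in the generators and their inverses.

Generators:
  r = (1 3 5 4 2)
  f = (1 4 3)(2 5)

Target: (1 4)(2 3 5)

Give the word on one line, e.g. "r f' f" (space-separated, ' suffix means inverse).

  after r: (1 3 5 4 2)
  after f: (2 4 5 3)
  after r': (1 2 5)(3 4)
  after r': (1 4)(2 3 5)

r f r' r'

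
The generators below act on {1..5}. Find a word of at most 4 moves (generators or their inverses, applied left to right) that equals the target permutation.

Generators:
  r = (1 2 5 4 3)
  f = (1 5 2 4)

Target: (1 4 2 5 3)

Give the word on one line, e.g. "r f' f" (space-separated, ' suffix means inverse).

  after r: (1 2 5 4 3)
  after r: (1 5 3 2 4)
  after f': (3 5)
  after f': (1 4 2 5 3)

r r f' f'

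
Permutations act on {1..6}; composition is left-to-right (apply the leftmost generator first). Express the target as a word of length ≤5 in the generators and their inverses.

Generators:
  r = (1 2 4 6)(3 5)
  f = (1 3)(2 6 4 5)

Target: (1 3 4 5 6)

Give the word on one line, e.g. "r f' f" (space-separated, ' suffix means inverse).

  after f: (1 3)(2 6 4 5)
  after r: (1 5 4 3 2)
  after r: (1 3 4 5 6)

f r r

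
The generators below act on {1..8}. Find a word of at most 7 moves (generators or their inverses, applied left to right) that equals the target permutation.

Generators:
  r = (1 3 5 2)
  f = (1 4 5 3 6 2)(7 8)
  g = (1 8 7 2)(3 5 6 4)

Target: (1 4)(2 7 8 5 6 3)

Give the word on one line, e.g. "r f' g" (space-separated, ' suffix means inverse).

f g r f' r'

  after f: (1 4 5 3 6 2)(7 8)
  after g: (1 3 4 6)(2 8)
  after r: (1 5 2 8)(3 4 6)
  after f': (1 4 3)(2 7 8)(5 6)
  after r': (1 4)(2 7 8 5 6 3)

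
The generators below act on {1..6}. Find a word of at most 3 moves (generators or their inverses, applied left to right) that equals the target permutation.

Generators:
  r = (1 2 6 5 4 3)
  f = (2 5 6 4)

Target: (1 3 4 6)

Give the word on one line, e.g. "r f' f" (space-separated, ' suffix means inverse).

  after f': (2 4 6 5)
  after f': (2 6)(4 5)
  after r': (1 3 4 6)

f' f' r'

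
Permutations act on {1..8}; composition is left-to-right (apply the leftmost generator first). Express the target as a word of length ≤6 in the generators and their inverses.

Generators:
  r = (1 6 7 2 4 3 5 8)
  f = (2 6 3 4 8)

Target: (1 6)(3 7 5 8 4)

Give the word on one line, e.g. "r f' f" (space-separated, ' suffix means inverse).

r r f r'

  after r: (1 6 7 2 4 3 5 8)
  after r: (1 7 4 5)(2 3 8 6)
  after f: (1 7 8 3 2 4 5)
  after r': (1 6)(3 7 5 8 4)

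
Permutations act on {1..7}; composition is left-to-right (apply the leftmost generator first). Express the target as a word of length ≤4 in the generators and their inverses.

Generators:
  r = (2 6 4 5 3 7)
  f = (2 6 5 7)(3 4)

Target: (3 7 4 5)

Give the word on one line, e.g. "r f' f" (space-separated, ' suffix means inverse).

r' f

  after r': (2 7 3 5 4 6)
  after f: (3 7 4 5)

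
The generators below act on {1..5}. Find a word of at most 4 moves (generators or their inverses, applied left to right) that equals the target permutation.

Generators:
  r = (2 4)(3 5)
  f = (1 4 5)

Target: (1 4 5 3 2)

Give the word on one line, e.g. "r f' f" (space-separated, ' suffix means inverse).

f r' f' r

  after f: (1 4 5)
  after r': (1 2 4 3 5)
  after f': (1 2)(3 4)
  after r: (1 4 5 3 2)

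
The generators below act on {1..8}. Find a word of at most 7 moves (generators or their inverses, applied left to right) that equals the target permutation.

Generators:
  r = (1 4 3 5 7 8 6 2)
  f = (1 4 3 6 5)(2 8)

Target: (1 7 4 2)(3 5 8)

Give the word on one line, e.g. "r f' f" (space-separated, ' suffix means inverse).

  after r: (1 4 3 5 7 8 6 2)
  after r: (1 3 7 6)(2 4 5 8)
  after r: (1 5 6 4 7 2 3 8)
  after r: (1 7)(2 5)(3 6)(4 8)
  after f: (1 7 4 2)(3 5 8)

r r r r f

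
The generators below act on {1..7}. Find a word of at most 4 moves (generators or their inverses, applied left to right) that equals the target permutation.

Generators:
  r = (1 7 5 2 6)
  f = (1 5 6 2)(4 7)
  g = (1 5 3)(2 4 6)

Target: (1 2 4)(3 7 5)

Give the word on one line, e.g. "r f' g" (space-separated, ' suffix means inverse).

g' g' r

  after g': (1 3 5)(2 6 4)
  after g': (1 5 3)(2 4 6)
  after r: (1 2 4)(3 7 5)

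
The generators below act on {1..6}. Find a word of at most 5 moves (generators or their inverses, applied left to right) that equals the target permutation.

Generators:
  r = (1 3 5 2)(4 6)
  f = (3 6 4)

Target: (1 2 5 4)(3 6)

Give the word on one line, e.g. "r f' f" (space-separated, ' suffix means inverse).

f r' f'

  after f: (3 6 4)
  after r': (1 2 5 3 4)
  after f': (1 2 5 4)(3 6)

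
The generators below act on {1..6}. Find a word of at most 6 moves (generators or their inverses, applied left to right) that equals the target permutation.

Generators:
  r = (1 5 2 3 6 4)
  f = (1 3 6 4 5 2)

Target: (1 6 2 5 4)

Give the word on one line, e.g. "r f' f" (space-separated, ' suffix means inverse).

r' r' r' f

  after r': (1 4 6 3 2 5)
  after r': (1 6 2)(3 5 4)
  after r': (1 3)(2 4)(5 6)
  after f: (1 6 2 5 4)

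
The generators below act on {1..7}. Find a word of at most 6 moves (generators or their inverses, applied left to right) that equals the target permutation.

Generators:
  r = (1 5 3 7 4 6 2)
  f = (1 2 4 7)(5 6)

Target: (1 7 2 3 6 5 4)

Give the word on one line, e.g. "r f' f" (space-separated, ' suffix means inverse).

r' r' r' r'

  after r': (1 2 6 4 7 3 5)
  after r': (1 6 7 5 2 4 3)
  after r': (1 4 5 6 3 2 7)
  after r': (1 7 2 3 6 5 4)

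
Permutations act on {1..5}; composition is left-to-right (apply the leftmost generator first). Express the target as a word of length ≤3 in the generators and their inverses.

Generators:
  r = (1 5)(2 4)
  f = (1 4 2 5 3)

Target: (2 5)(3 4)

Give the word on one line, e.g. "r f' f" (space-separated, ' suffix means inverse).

  after r': (1 5)(2 4)
  after f: (1 3)(4 5)
  after f: (2 5)(3 4)

r' f f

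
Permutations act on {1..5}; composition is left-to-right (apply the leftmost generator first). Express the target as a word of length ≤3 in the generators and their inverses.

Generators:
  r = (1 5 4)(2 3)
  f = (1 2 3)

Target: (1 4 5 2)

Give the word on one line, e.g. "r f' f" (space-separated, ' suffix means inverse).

r' f

  after r': (1 4 5)(2 3)
  after f: (1 4 5 2)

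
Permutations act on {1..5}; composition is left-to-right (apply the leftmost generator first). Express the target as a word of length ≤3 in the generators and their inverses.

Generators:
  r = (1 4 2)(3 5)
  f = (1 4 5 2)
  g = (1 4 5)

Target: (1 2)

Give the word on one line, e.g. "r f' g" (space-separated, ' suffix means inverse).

  after g': (1 5 4)
  after f: (1 2)

g' f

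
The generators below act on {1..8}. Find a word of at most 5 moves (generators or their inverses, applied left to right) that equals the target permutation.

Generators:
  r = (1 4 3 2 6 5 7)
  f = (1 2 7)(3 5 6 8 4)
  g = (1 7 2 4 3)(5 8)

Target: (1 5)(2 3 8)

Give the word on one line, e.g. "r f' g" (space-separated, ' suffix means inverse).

f g' r' g' g'

  after f: (1 2 7)(3 5 6 8 4)
  after g': (1 7 3 8 2)(5 6)
  after r': (1 5 2 7 4)(3 8)
  after g': (1 8 4 3 5 7 2)
  after g': (1 5)(2 3 8)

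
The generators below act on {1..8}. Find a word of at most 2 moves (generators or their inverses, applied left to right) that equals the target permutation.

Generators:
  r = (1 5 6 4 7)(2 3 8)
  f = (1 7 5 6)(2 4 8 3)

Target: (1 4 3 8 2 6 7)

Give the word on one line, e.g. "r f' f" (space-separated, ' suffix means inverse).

  after f: (1 7 5 6)(2 4 8 3)
  after r': (1 4 3 8 2 6 7)

f r'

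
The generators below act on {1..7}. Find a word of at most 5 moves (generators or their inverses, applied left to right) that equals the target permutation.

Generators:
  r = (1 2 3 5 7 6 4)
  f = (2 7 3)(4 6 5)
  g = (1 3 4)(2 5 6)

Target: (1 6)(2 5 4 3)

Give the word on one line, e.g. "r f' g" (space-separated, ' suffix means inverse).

r' f g' f'

  after r': (1 4 6 7 5 3 2)
  after f: (1 6 3 7 4 5 2)
  after g': (1 5 6)(2 4)(3 7)
  after f': (1 6)(2 5 4 3)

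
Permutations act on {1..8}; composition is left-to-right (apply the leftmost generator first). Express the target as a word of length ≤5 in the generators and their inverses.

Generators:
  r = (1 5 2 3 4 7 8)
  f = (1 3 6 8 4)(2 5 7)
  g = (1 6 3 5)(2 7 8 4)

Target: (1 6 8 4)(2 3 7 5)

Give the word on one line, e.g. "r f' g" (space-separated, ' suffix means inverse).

r' f' g f r

  after r': (1 8 7 4 3 2 5)
  after f': (1 6 3 7 8 5 4)
  after g: (1 3 8)(2 7 4 6 5)
  after f: (1 6 7)(3 4 8)
  after r: (1 6 8 4)(2 3 7 5)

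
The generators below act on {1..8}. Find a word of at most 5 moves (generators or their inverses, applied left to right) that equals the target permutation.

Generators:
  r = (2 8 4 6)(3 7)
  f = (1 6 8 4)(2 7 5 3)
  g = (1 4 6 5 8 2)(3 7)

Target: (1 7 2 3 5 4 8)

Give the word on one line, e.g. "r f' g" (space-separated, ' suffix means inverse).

g' g' r' f

  after g': (1 2 8 5 6 4)(3 7)
  after g': (1 8 6)(2 5 4)
  after r': (1 2 5 8 4 6)(3 7)
  after f: (1 7 2 3 5 4 8)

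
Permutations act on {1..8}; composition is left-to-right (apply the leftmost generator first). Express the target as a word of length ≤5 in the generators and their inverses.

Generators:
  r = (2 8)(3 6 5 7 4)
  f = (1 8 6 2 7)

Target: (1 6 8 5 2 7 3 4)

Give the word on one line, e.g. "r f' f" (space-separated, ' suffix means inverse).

  after f': (1 7 2 6 8)
  after f': (1 2 8 7 6)
  after r': (1 8 5 6)(3 4 7)
  after f: (1 6 8 5 2 7 3 4)

f' f' r' f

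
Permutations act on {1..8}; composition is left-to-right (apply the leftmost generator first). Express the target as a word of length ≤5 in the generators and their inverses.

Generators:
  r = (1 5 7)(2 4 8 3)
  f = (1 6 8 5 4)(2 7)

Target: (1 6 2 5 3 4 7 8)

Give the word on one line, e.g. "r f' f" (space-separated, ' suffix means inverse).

  after f: (1 6 8 5 4)(2 7)
  after r: (1 6 3 2)(4 5 8 7)
  after r: (1 6 2 5 3 4 7 8)

f r r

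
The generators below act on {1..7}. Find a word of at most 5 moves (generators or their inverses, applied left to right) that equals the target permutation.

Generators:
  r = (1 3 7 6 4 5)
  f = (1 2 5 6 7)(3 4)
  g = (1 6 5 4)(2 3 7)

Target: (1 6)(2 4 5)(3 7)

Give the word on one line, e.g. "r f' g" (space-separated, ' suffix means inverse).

  after f': (1 7 6 5 2)(3 4)
  after f': (1 6 2 7 5)
  after r': (1 7 4 6 2 3)
  after f': (1 6)(2 4 5)(3 7)

f' f' r' f'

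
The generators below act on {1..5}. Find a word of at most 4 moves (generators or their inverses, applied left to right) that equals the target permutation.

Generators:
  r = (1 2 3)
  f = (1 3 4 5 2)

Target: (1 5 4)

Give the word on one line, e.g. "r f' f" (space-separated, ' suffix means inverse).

r' r' f' r

  after r': (1 3 2)
  after r': (1 2 3)
  after f': (1 5 4 3 2)
  after r: (1 5 4)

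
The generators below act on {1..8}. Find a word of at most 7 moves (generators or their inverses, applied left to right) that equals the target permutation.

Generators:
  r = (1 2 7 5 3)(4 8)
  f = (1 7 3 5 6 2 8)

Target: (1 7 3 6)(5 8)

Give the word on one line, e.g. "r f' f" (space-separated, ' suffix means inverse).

r r f' r r

  after r: (1 2 7 5 3)(4 8)
  after r: (1 7 3 2 5)
  after f': (2 3 6 5 8)
  after r: (1 2)(3 6)(4 8 7 5)
  after r: (1 7 3 6)(5 8)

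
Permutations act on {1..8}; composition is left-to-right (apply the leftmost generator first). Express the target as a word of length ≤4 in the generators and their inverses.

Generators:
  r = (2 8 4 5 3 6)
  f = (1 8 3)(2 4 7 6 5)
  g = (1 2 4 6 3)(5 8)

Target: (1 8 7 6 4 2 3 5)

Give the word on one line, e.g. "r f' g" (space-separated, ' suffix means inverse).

  after r: (2 8 4 5 3 6)
  after f: (1 8 7 6 4 2 3 5)

r f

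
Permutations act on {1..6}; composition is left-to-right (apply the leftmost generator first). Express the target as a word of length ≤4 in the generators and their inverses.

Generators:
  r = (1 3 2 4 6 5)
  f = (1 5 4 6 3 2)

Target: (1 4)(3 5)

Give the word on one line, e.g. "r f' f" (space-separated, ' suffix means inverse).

  after f': (1 2 3 6 4 5)
  after r: (1 4)(3 5)

f' r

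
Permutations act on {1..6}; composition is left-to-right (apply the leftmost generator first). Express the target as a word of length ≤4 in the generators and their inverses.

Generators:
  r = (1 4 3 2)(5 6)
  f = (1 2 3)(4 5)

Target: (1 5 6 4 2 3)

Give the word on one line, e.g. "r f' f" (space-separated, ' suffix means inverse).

r f'

  after r: (1 4 3 2)(5 6)
  after f': (1 5 6 4 2 3)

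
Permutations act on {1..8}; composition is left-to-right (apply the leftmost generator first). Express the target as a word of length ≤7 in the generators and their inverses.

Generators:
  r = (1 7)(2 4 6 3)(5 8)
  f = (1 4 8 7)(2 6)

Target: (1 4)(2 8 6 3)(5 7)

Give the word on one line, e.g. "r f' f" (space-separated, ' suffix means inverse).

f f f r' f

  after f: (1 4 8 7)(2 6)
  after f: (1 8)(4 7)
  after f: (1 7 8 4)(2 6)
  after r': (2 4 7 5 8)(3 6)
  after f: (1 4)(2 8 6 3)(5 7)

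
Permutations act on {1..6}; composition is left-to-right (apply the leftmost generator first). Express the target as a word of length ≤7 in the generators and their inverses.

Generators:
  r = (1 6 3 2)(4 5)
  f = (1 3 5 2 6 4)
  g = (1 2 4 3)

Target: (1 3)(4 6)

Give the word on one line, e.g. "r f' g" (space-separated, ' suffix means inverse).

g f g' f' r'

  after g: (1 2 4 3)
  after f: (1 6 4 5 2)
  after g': (1 6 2 3 4 5)
  after f': (1 2)(3 6 5 4)
  after r': (1 3)(4 6)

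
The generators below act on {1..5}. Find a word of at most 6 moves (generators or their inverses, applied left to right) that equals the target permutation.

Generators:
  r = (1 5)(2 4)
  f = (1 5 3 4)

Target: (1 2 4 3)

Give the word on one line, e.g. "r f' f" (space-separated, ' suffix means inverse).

f' r' r' r'

  after f': (1 4 3 5)
  after r': (1 2 4 3)
  after r': (1 4 3 5)
  after r': (1 2 4 3)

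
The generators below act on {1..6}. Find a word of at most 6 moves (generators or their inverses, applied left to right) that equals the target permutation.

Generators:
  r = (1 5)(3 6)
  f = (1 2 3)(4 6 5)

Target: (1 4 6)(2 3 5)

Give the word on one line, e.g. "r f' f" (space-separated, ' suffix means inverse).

f f r' f' r

  after f: (1 2 3)(4 6 5)
  after f: (1 3 2)(4 5 6)
  after r': (1 6 4)(2 5 3)
  after f': (1 4 3)(2 6 5)
  after r: (1 4 6)(2 3 5)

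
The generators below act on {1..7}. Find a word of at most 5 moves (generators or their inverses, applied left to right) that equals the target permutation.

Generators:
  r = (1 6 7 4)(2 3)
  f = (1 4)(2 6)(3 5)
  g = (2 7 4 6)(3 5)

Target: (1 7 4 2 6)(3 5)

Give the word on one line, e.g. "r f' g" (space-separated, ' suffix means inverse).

  after r': (1 4 7 6)(2 3)
  after r': (1 7)(4 6)
  after f: (1 7 4 2 6)(3 5)

r' r' f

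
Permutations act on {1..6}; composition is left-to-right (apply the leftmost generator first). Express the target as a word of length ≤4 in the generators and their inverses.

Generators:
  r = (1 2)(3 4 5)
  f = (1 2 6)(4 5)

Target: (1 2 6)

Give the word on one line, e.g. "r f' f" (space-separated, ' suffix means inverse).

r f f r'

  after r: (1 2)(3 4 5)
  after f: (1 6)(3 5)
  after f: (2 6)(3 4 5)
  after r': (1 2 6)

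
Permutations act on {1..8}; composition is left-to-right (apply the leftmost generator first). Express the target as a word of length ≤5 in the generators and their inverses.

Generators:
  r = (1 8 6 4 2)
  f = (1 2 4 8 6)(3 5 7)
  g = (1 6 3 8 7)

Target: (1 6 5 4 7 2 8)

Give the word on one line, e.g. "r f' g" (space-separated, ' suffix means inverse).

f r g f' r

  after f: (1 2 4 8 6)(3 5 7)
  after r: (3 5 7)(4 6 8)
  after g: (1 6 7 8 4 3 5)
  after f': (1 8 2)(4 7)(5 6)
  after r: (1 6 5 4 7 2 8)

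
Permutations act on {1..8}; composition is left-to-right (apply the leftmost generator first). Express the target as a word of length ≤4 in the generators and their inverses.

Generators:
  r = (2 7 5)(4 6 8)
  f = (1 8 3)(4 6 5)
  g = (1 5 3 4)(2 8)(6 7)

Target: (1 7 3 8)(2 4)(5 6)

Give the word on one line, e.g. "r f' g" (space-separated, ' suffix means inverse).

r g r'

  after r: (2 7 5)(4 6 8)
  after g: (1 5 8)(2 6)(3 4 7)
  after r': (1 7 3 8)(2 4)(5 6)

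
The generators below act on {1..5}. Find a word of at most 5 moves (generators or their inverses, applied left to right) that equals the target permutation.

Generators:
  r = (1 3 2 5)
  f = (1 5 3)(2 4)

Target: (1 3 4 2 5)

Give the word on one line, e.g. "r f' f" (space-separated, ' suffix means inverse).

r f f f

  after r: (1 3 2 5)
  after f: (2 3 4)
  after f: (1 5 3 2)
  after f: (1 3 4 2 5)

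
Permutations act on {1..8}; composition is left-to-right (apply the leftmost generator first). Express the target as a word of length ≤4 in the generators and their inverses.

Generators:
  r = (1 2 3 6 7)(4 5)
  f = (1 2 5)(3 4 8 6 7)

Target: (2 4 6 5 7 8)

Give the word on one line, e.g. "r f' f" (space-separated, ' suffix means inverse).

f' f' r'

  after f': (1 5 2)(3 7 6 8 4)
  after f': (1 2 5)(3 6 4 7 8)
  after r': (2 4 6 5 7 8)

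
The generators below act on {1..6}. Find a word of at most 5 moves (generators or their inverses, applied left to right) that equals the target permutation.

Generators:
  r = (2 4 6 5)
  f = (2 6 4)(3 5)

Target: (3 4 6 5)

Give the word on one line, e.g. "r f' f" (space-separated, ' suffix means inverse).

f r' r'

  after f: (2 6 4)(3 5)
  after r': (2 4 5 3 6)
  after r': (3 4 6 5)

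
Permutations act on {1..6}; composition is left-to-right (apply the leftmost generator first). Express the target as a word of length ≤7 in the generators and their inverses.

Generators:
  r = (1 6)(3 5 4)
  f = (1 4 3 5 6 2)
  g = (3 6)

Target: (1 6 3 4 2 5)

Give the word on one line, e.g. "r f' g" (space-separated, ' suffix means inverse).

g' f' r r f'

  after g': (3 6)
  after f': (1 2 6 4)(3 5)
  after r: (1 2)(3 4 6)
  after r: (1 2 6 5 4)
  after f': (1 6 3 4 2 5)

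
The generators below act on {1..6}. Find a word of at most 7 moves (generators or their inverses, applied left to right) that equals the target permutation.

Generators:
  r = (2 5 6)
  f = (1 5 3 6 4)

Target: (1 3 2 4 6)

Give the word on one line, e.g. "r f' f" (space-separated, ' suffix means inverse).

  after f': (1 4 6 3 5)
  after r: (1 4 2 5)(3 6)
  after f': (1 6 5 4 2)
  after f': (1 3 5 6)(2 4)
  after r': (1 3 2 4 6)

f' r f' f' r'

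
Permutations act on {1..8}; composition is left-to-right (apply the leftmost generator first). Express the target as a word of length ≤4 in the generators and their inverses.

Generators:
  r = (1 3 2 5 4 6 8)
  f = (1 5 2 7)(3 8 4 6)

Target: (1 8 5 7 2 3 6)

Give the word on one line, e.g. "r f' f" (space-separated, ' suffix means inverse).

  after r': (1 8 6 4 5 2 3)
  after f: (1 4 2 8 3 5 7)
  after r: (1 6 8 2)(3 4 5 7)
  after r: (1 8 5 7 2 3 6)

r' f r r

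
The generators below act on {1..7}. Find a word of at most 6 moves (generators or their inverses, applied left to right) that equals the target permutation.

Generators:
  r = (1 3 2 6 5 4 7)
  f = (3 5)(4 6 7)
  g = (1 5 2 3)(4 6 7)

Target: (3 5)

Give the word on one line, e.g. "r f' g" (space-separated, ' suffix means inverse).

g g f' g g

  after g: (1 5 2 3)(4 6 7)
  after g: (1 2)(3 5)(4 7 6)
  after f': (1 2)(4 6 7)
  after g: (1 3)(2 5)(4 7 6)
  after g: (3 5)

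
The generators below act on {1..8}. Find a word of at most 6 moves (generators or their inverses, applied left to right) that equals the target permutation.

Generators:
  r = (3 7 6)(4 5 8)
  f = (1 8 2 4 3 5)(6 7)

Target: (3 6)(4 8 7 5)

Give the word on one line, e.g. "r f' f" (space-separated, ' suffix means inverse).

r f r' f

  after r: (3 7 6)(4 5 8)
  after f: (1 8 3 6 5 2 4)
  after r': (1 5 2 8 6 4)(3 7)
  after f: (3 6)(4 8 7 5)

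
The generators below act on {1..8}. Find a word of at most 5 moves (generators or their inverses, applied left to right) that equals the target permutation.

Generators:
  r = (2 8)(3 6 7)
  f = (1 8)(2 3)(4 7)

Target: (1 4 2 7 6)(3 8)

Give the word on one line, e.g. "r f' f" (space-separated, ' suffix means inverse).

f r' f' r' f

  after f: (1 8)(2 3)(4 7)
  after r': (1 2 7 4 6 3 8)
  after f': (1 3)(2 4 6)
  after r': (1 7 6 8 2 4 3)
  after f: (1 4 2 7 6)(3 8)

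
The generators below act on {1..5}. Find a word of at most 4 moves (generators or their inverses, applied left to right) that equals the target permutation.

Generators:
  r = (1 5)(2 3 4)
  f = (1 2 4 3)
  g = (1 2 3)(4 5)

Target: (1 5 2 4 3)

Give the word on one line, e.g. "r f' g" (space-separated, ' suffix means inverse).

  after r': (1 5)(2 4 3)
  after f': (1 5 3)
  after r: (2 3 5 4)
  after r: (1 5 2 4 3)

r' f' r r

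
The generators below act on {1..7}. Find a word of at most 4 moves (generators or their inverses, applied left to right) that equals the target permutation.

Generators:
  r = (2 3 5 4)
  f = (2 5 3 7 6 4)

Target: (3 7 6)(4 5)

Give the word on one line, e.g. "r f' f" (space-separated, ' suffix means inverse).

  after f: (2 5 3 7 6 4)
  after r: (2 4 3 7 6)
  after r: (3 7 6)(4 5)

f r r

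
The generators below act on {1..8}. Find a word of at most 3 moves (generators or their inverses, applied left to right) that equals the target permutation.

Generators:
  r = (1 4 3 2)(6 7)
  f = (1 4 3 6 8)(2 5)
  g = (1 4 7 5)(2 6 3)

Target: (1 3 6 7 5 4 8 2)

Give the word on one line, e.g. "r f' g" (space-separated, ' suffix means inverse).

  after g': (1 5 7 4)(2 3 6)
  after f': (1 2 4 8 6 5 7)
  after g': (1 3 6 7 5 4 8 2)

g' f' g'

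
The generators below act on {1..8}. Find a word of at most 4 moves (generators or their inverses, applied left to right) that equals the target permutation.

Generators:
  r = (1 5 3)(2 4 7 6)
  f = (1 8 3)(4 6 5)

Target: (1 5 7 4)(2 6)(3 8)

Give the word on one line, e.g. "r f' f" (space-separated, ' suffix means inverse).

f' r'

  after f': (1 3 8)(4 5 6)
  after r': (1 5 7 4)(2 6)(3 8)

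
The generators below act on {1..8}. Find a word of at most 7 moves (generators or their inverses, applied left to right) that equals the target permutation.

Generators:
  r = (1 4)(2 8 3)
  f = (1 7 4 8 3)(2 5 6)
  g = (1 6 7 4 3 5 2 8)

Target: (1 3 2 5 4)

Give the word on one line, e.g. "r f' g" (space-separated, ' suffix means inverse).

  after f': (1 3 8 4 7)(2 6 5)
  after f': (1 8 7 3 4)(2 5 6)
  after r': (1 2 5 6 3)(7 8)
  after g: (1 8 4 3 6 5 7)
  after f: (1 3 2 5 4)

f' f' r' g f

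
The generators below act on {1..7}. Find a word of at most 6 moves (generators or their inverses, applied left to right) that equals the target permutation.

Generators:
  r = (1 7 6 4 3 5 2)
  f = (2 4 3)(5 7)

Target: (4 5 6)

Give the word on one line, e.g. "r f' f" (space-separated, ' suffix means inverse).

r f' f' r'

  after r: (1 7 6 4 3 5 2)
  after f': (1 5 3 7 6 2)
  after f': (1 7 6 3 5 4 2)
  after r': (4 5 6)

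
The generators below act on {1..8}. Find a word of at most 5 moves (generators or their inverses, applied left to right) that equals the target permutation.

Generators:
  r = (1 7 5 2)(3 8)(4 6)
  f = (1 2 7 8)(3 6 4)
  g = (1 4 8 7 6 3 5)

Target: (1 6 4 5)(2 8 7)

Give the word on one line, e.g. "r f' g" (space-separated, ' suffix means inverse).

  after r': (1 2 5 7)(3 8)(4 6)
  after f': (2 5)(3 7 8 4)
  after g: (1 4 5 2)(3 6)
  after f': (1 6 4 5)(2 8 7)

r' f' g f'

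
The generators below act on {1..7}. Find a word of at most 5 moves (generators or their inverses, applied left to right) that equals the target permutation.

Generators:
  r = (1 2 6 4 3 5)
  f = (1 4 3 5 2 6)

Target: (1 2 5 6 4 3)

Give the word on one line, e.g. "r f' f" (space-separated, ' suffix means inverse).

r f r'

  after r: (1 2 6 4 3 5)
  after f: (1 6 3 2)(4 5)
  after r': (1 2 5 6 4 3)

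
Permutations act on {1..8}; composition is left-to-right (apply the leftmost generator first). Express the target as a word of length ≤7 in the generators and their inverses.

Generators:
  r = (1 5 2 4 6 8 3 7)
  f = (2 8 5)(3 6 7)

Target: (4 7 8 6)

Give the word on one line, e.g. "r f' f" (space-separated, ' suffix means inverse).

f' r' f r r

  after f': (2 5 8)(3 7 6)
  after r': (1 7 4 2)(5 6 8)
  after f: (1 3 6 5 7 4 8 2)
  after r: (1 7 6 2 5)(3 8 4)
  after r: (4 7 8 6)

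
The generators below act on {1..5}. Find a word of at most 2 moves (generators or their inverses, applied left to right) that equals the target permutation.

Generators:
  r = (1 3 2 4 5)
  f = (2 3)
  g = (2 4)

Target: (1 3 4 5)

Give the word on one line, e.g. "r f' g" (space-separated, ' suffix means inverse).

  after f: (2 3)
  after r: (1 3 4 5)

f r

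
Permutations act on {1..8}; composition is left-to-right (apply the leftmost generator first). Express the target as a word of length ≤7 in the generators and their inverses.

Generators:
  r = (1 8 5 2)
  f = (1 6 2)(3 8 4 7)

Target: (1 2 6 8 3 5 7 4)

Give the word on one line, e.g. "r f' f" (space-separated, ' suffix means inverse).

f r' f f r'

  after f: (1 6 2)(3 8 4 7)
  after r': (1 6 5 8 4 7 3)
  after f: (1 2)(3 6 5 4)(7 8)
  after f: (2 6 5 7 4 8 3)
  after r': (1 2 6 8 3 5 7 4)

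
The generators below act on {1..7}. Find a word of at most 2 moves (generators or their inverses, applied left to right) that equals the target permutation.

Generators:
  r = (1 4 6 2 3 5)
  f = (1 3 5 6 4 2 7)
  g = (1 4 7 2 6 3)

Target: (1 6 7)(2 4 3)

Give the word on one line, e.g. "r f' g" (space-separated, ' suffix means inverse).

  after g': (1 3 6 2 7 4)
  after g': (1 6 7)(2 4 3)

g' g'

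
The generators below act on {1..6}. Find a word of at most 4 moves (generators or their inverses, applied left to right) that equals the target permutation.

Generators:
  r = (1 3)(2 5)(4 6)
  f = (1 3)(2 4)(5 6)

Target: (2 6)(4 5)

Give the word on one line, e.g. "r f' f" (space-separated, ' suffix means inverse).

  after r': (1 3)(2 5)(4 6)
  after f': (2 6)(4 5)
  after r': (1 3)(2 4)(5 6)
  after r': (2 6)(4 5)

r' f' r' r'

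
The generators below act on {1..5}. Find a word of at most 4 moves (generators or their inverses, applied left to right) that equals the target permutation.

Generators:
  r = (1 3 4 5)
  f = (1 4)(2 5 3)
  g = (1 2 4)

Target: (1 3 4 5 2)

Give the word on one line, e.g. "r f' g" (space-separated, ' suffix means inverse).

g' r f g'

  after g': (1 4 2)
  after r: (1 5)(2 3 4)
  after f: (1 3)(4 5)
  after g': (1 3 4 5 2)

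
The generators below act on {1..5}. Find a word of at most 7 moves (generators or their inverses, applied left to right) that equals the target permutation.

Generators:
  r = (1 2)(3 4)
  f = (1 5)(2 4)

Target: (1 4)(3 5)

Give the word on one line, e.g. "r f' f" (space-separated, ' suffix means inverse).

r' f r' f' r'

  after r': (1 2)(3 4)
  after f: (1 4 3 2 5)
  after r': (1 3)(2 5)
  after f': (1 3 5 4 2)
  after r': (1 4)(3 5)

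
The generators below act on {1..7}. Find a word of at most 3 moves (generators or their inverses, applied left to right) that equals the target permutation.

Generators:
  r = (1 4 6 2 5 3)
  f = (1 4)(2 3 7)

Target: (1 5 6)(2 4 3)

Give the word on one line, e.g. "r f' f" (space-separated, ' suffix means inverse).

r' r'

  after r': (1 3 5 2 6 4)
  after r': (1 5 6)(2 4 3)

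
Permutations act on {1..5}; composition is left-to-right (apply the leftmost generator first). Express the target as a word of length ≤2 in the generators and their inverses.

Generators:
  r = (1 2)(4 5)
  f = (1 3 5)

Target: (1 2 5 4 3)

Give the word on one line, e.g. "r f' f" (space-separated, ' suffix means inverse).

r f'

  after r: (1 2)(4 5)
  after f': (1 2 5 4 3)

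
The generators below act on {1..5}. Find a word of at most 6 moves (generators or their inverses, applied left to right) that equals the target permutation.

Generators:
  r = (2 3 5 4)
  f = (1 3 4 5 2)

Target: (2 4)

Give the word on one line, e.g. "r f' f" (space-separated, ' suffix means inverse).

  after f': (1 2 5 4 3)
  after f': (1 5 3 2 4)
  after r': (1 3 4)(2 5)
  after f': (2 4)

f' f' r' f'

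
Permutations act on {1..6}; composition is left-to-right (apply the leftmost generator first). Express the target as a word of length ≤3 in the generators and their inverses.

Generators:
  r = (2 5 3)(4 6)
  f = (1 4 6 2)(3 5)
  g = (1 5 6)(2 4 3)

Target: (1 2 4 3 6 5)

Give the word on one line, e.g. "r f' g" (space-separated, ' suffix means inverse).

  after r: (2 5 3)(4 6)
  after f: (1 4 2 3)
  after g': (1 2 4 3 6 5)

r f g'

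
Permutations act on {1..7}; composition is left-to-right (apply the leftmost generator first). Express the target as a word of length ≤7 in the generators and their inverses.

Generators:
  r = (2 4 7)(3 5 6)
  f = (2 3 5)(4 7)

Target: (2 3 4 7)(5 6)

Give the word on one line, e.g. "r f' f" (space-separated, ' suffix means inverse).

  after f': (2 5 3)(4 7)
  after r': (2 3 7)(5 6)
  after f: (2 5 6)(3 4 7)
  after f: (3 7 5 6)
  after f: (2 3 4 7)(5 6)

f' r' f f f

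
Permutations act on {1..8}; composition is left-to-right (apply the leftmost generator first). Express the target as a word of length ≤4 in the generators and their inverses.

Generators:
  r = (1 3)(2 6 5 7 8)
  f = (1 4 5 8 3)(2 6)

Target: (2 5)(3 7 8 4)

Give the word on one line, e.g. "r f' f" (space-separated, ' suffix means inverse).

r' r' f' r'

  after r': (1 3)(2 8 7 5 6)
  after r': (2 7 6 8 5)
  after f': (1 3 8 4)(2 7)(5 6)
  after r': (2 5)(3 7 8 4)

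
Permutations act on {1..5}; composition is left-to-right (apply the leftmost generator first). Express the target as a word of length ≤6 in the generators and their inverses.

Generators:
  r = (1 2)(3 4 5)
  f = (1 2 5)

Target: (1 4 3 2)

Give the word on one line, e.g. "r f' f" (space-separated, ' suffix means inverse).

r f r f r

  after r: (1 2)(3 4 5)
  after f: (1 5 3 4)
  after r: (1 3 5 4 2)
  after f: (1 3)(4 5)
  after r: (1 4 3 2)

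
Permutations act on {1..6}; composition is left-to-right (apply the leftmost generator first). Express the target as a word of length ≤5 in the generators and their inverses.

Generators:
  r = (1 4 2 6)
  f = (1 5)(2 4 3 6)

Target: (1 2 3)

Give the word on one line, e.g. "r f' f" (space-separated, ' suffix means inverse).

  after f': (1 5)(2 6 3 4)
  after f': (2 3)(4 6)
  after r': (1 6)(2 3 4)
  after r': (1 2 3)

f' f' r' r'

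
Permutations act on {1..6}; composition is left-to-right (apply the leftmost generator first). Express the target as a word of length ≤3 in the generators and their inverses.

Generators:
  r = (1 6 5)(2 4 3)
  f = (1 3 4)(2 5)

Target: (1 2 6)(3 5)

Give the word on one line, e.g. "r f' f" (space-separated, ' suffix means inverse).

f' r'

  after f': (1 4 3)(2 5)
  after r': (1 2 6)(3 5)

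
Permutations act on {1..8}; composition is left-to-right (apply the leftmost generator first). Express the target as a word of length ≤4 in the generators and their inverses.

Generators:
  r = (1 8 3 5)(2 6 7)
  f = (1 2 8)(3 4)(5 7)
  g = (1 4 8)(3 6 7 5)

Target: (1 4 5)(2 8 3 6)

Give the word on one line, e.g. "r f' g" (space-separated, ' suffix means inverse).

r g' r'

  after r: (1 8 3 5)(2 6 7)
  after g': (1 4)(2 3 7)(5 8)
  after r': (1 4 5)(2 8 3 6)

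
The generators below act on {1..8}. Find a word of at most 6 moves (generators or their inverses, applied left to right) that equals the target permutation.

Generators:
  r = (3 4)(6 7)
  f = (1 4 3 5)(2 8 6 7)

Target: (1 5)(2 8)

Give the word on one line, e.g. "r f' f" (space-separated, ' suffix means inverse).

f' r' f r f'

  after f': (1 5 3 4)(2 7 6 8)
  after r': (1 5 4)(2 6 8)
  after f: (2 7)(3 5)
  after r: (2 6 7)(3 5 4)
  after f': (1 5)(2 8)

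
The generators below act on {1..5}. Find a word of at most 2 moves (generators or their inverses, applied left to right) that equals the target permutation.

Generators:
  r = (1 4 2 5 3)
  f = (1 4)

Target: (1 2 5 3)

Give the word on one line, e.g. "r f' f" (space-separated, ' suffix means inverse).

f r

  after f: (1 4)
  after r: (1 2 5 3)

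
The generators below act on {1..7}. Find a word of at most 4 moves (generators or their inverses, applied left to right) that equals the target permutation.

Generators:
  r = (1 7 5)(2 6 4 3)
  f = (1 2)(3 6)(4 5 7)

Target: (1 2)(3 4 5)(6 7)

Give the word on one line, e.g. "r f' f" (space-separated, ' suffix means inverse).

  after r': (1 5 7)(2 3 4 6)
  after f: (1 7 2 6)(3 5 4)
  after r': (3 7)(5 6)
  after f: (1 2)(3 4 5)(6 7)

r' f r' f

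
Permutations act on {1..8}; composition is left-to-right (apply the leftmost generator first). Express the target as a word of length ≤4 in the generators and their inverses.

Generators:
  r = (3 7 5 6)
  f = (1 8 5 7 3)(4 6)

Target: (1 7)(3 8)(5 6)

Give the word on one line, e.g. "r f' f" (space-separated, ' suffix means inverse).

  after f: (1 8 5 7 3)(4 6)
  after f: (1 5 3 8 7)
  after r': (1 7)(3 8)(5 6)

f f r'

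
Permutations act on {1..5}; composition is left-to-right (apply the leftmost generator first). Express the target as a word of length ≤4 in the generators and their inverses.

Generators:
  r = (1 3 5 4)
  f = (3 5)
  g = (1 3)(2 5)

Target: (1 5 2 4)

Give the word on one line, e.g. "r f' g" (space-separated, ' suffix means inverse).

g' r f f

  after g': (1 3)(2 5)
  after r: (1 5 2 4)
  after f: (1 3 5 2 4)
  after f: (1 5 2 4)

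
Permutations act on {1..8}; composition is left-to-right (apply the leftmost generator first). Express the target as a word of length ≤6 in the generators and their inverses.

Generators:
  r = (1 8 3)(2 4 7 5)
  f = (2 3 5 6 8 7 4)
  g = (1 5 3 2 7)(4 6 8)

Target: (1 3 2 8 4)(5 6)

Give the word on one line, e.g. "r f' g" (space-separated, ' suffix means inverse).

r f r' g' r

  after r: (1 8 3)(2 4 7 5)
  after f: (1 7 6 8 5 3)
  after r': (1 4 2 5 8 7 6)
  after g': (1 8 2)(3 5 6 7 4)
  after r: (1 3 2 8 4)(5 6)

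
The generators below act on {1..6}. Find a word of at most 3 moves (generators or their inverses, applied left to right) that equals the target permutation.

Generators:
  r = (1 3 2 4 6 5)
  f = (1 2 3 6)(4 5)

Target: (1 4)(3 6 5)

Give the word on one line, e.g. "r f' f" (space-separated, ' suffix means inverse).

  after r': (1 5 6 4 2 3)
  after f': (1 4)(3 6 5)

r' f'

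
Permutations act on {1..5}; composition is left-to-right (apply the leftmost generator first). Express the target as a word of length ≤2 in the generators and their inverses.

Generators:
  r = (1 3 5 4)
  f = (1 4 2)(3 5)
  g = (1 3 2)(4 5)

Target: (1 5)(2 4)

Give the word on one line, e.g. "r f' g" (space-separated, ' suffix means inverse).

r f'

  after r: (1 3 5 4)
  after f': (1 5)(2 4)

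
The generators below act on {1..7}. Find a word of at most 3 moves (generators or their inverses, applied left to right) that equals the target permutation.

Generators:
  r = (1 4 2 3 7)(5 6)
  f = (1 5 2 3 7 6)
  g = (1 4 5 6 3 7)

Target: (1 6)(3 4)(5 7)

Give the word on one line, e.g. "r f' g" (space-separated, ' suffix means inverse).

  after g: (1 4 5 6 3 7)
  after g: (1 5 3)(4 6 7)
  after g: (1 6)(3 4)(5 7)

g g g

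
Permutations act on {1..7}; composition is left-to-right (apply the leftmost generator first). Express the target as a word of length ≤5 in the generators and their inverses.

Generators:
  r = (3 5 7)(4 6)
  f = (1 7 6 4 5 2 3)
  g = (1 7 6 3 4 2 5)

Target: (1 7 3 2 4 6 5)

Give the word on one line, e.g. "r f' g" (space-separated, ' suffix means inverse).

g f g'

  after g: (1 7 6 3 4 2 5)
  after f: (1 6)(3 5 7 4)
  after g': (1 7 3 2 4 6 5)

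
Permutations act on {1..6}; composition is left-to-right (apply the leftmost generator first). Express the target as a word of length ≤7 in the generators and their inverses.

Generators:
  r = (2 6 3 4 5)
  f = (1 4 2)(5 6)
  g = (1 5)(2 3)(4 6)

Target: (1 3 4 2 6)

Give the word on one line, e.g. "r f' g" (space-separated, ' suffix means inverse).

  after g: (1 5)(2 3)(4 6)
  after r: (1 2 4 3 6 5)
  after g': (1 3 4 2 6)
  after g': (1 2 4 3 6 5)
  after g': (1 3 4 2 6)

g r g' g' g'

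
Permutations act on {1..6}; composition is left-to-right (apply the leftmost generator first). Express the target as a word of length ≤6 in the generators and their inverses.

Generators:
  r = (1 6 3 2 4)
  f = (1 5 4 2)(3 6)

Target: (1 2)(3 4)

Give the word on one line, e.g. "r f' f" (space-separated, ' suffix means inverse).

  after f: (1 5 4 2)(3 6)
  after r': (1 5 2 4 3)
  after f: (1 4 6 3 5)
  after f: (1 2)(3 4)

f r' f f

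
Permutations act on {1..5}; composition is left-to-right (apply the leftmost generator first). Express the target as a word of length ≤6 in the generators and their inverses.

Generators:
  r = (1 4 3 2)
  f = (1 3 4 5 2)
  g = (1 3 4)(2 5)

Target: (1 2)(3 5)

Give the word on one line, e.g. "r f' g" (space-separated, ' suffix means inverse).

f f r r

  after f: (1 3 4 5 2)
  after f: (1 4 2 3 5)
  after r: (1 3 5 4)
  after r: (1 2)(3 5)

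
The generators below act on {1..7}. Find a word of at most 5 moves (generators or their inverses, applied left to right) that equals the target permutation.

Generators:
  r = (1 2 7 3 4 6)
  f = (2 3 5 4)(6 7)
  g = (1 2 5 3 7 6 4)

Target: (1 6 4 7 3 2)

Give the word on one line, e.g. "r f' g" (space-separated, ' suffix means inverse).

  after f': (2 4 5 3)(6 7)
  after g': (1 4 2 6 3)
  after r: (1 6 4 7 3 2)

f' g' r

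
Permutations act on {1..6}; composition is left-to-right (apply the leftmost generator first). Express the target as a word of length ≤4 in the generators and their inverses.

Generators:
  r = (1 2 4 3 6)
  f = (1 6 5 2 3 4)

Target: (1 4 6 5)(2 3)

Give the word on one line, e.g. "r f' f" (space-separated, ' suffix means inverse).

  after r': (1 6 3 4 2)
  after f': (2 4 5 6)
  after f': (1 4 6 5)(2 3)

r' f' f'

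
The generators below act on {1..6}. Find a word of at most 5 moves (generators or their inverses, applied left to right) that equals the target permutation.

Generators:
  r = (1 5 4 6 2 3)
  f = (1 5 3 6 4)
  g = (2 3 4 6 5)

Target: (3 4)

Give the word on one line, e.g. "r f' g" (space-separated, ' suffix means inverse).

  after g: (2 3 4 6 5)
  after r': (1 3 5 6)
  after f': (1 5 3)(4 6)
  after f': (3 4)

g r' f' f'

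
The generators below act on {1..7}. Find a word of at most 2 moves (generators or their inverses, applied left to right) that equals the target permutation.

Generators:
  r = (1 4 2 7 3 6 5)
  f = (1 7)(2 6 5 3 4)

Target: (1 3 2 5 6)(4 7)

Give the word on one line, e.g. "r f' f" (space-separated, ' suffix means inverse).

f r

  after f: (1 7)(2 6 5 3 4)
  after r: (1 3 2 5 6)(4 7)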